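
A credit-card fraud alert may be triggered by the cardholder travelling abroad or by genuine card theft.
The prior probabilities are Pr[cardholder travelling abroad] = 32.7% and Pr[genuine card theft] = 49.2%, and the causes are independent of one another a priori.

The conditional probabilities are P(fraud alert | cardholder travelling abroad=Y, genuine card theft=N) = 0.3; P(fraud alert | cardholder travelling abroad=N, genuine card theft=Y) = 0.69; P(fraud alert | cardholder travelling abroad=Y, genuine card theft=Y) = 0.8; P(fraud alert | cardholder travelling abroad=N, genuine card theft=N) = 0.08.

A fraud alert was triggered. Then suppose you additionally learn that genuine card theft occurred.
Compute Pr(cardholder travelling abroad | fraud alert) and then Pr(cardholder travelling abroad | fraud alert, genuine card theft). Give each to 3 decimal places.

Pr(cardholder travelling abroad | fraud alert) ≈ 0.411; Pr(cardholder travelling abroad | fraud alert, genuine card theft) ≈ 0.360

Weight on cardholder travelling abroad=true, given the evidence: 0.049835 + 0.128707 = 0.178542
Denominator P(fraud alert): 0.08×0.673×0.508 + 0.69×0.673×0.492 + 0.3×0.327×0.508 + 0.8×0.327×0.492 = 0.434363
Posterior = 0.178542 / 0.434363 ≈ 0.411

Now also conditioning on genuine card theft=true:
Sum P(fraud alert|·) weighted by the priors over both values of cardholder travelling abroad:
  P(fraud alert | genuine card theft) = 0.69·0.673 + 0.8·0.327
        = 0.464370 + 0.261600 = 0.725970
The terms with cardholder travelling abroad present sum to 0.261600, so
  P(cardholder travelling abroad | fraud alert, genuine card theft) = 0.261600 / 0.725970 ≈ 0.360
This is intercausal reasoning (explaining away): once genuine card theft accounts for the fraud alert, cardholder travelling abroad becomes less likely.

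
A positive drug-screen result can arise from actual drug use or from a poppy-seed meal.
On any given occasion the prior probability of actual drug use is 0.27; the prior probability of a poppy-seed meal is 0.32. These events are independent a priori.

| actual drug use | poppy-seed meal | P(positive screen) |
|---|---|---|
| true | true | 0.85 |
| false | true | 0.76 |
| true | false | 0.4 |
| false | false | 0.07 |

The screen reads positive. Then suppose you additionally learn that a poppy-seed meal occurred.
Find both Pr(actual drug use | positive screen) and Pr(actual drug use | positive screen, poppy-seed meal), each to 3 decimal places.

Sum P(positive screen|·) weighted by the priors over the 4 (actual drug use, poppy-seed meal) configurations:
  P(positive screen) = 0.07·0.73·0.68 + 0.76·0.73·0.32 + 0.4·0.27·0.68 + 0.85·0.27·0.32
        = 0.034748 + 0.177536 + 0.073440 + 0.073440 = 0.359164
Keeping only the actual drug use-present terms gives 0.146880, so
  P(actual drug use | positive screen) = 0.146880 / 0.359164 ≈ 0.409

With the extra evidence:
Weight on actual drug use=true, given the evidence: 0.85×0.27 = 0.229500
The normalizing constant is 0.76×0.73 + 0.85×0.27 = 0.784300
Posterior = 0.229500 / 0.784300 ≈ 0.293

Pr(actual drug use | positive screen) ≈ 0.409; Pr(actual drug use | positive screen, poppy-seed meal) ≈ 0.293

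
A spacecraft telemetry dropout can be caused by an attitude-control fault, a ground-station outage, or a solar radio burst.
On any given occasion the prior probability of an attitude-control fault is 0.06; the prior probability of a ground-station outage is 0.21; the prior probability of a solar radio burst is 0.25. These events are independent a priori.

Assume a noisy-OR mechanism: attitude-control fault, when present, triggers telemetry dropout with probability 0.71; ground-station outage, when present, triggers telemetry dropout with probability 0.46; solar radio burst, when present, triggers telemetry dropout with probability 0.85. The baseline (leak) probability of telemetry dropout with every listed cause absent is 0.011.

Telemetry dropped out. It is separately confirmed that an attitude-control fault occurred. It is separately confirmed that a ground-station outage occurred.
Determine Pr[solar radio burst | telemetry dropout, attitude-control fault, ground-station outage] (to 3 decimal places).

Pr[solar radio burst | telemetry dropout, attitude-control fault, ground-station outage] ≈ 0.278

Under noisy-OR, P(telemetry dropout | causes) = 1 − (1−0.011)·∏(1−qᵢ) over the active causes.
Enumerate both values of solar radio burst and weight by the priors:
  P(telemetry dropout | attitude-control fault, ground-station outage) = 0.845123×0.75 + 0.976768×0.25
        = 0.633842 + 0.244192 = 0.878034
Keeping only the solar radio burst-present terms gives 0.244192, so
  P(solar radio burst | telemetry dropout, attitude-control fault, ground-station outage) = 0.244192 / 0.878034 ≈ 0.278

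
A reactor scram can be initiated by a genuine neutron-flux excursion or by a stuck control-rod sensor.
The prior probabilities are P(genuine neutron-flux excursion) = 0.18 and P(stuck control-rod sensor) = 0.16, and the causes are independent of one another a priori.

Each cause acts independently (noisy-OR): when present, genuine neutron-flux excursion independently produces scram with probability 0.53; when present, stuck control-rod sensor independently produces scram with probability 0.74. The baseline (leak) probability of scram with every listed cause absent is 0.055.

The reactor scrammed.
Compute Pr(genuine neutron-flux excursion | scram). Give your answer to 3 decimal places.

Pr(genuine neutron-flux excursion | scram) ≈ 0.445

Under noisy-OR, P(scram | causes) = 1 − (1−0.055)·∏(1−qᵢ) over the active causes.
Sum P(scram|·) weighted by the priors over the 4 (genuine neutron-flux excursion, stuck control-rod sensor) configurations:
  P(scram) = 0.055·0.82·0.84 + 0.7543·0.82·0.16 + 0.55585·0.18·0.84 + 0.884521·0.18·0.16
        = 0.037884 + 0.098964 + 0.084045 + 0.025474 = 0.246367
Configurations with genuine neutron-flux excursion contribute 0.109519, so
  P(genuine neutron-flux excursion | scram) = 0.109519 / 0.246367 ≈ 0.445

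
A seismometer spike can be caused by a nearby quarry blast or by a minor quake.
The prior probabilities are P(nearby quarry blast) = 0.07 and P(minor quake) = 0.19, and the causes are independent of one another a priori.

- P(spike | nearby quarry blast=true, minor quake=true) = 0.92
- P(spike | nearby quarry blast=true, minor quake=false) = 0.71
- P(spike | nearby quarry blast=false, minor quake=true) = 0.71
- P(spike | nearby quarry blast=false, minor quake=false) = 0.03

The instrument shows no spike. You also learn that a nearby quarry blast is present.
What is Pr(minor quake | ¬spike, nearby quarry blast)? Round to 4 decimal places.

Pr(minor quake | ¬spike, nearby quarry blast) ≈ 0.0608

Sum P(¬spike|·) weighted by the priors over both values of minor quake:
  P(¬spike | nearby quarry blast) = 0.29*0.81 + 0.08*0.19
        = 0.234900 + 0.015200 = 0.250100
The terms with minor quake present sum to 0.015200, so
  P(minor quake | ¬spike, nearby quarry blast) = 0.015200 / 0.250100 ≈ 0.0608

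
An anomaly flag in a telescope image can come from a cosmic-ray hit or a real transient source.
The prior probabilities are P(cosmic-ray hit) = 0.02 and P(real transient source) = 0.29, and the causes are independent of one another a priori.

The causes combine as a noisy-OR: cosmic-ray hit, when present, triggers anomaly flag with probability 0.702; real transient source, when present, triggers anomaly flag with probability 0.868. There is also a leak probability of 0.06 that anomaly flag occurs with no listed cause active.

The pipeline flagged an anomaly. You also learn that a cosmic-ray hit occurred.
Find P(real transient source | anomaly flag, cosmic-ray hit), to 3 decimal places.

P(real transient source | anomaly flag, cosmic-ray hit) ≈ 0.353

Under noisy-OR, P(anomaly flag | causes) = 1 − (1−0.06)·∏(1−qᵢ) over the active causes.
Sum P(anomaly flag|·) weighted by the priors over both values of real transient source:
  P(anomaly flag | cosmic-ray hit) = 0.71988×0.71 + 0.963024×0.29
        = 0.511115 + 0.279277 = 0.790392
Keeping only the real transient source-present terms gives 0.279277, so
  P(real transient source | anomaly flag, cosmic-ray hit) = 0.279277 / 0.790392 ≈ 0.353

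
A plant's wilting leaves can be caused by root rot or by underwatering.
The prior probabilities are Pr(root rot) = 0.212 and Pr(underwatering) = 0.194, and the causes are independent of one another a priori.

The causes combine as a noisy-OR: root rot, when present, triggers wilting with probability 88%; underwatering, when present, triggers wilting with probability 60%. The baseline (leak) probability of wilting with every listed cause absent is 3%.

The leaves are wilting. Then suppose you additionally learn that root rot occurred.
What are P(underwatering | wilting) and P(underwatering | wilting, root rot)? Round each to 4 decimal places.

P(underwatering | wilting) ≈ 0.4385; P(underwatering | wilting, root rot) ≈ 0.2062

Under noisy-OR, P(wilting | causes) = 1 − (1−0.03)·∏(1−qᵢ) over the active causes.
For the numerator, keep only underwatering=true terms: 0.093558 + 0.039213 = 0.132771
Denominator P(wilting): 0.03*0.788*0.806 + 0.612*0.788*0.194 + 0.8836*0.212*0.806 + 0.95344*0.212*0.194 = 0.302807
Posterior = 0.132771 / 0.302807 ≈ 0.4385

Now also conditioning on root rot=true:
By total probability over both values of underwatering:
  P(wilting | root rot) = 0.8836×0.806 + 0.95344×0.194
        = 0.712182 + 0.184967 = 0.897149
The terms with underwatering present sum to 0.184967, so
  P(underwatering | wilting, root rot) = 0.184967 / 0.897149 ≈ 0.2062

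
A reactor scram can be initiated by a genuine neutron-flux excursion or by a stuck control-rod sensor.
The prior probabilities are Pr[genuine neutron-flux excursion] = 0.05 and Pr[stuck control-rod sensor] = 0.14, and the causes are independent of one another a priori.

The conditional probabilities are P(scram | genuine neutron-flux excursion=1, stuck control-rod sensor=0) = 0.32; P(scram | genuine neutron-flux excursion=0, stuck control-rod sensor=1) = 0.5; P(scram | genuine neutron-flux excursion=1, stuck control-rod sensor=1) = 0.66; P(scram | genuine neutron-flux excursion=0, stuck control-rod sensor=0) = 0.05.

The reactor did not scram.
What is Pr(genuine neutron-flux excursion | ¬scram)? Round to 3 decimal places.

Pr(genuine neutron-flux excursion | ¬scram) ≈ 0.036

Numerator (weight on configurations with genuine neutron-flux excursion): 0.029240 + 0.002380 = 0.031620
Normalizer over all consistent configurations: 0.95×0.95×0.86 + 0.5×0.95×0.14 + 0.68×0.05×0.86 + 0.34×0.05×0.14 = 0.874270
Posterior = 0.031620 / 0.874270 ≈ 0.036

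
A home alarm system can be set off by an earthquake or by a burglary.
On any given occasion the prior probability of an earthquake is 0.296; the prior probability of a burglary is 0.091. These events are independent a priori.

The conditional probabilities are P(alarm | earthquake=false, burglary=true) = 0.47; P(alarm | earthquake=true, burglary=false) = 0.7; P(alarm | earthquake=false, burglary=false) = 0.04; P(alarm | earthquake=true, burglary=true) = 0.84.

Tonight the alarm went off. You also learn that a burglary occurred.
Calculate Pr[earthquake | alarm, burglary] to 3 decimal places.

P(alarm | burglary) = 0.47*0.704 + 0.84*0.296 = 0.330880 + 0.248640 = 0.579520
Restricting to configurations with earthquake present: 0.84*0.296 = 0.248640.
P(earthquake | alarm, burglary) = 0.248640 / 0.579520 ≈ 0.429

Pr[earthquake | alarm, burglary] ≈ 0.429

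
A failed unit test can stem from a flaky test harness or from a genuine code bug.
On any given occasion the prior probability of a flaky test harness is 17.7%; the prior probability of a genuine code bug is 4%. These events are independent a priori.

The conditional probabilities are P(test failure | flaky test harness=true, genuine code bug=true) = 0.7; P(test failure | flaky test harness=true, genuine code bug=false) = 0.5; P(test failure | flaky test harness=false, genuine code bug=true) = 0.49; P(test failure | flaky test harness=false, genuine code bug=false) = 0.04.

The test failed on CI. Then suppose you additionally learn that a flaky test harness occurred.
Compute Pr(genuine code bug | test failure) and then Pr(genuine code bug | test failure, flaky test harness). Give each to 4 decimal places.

Pr(genuine code bug | test failure) ≈ 0.1532; Pr(genuine code bug | test failure, flaky test harness) ≈ 0.0551

Numerator (weight on configurations with genuine code bug): 0.016131 + 0.004956 = 0.021087
The normalizing constant is 0.04×0.823×0.96 + 0.49×0.823×0.04 + 0.5×0.177×0.96 + 0.7×0.177×0.04 = 0.137650
P(genuine code bug | test failure) = 0.021087/0.137650 ≈ 0.1532

Now also conditioning on flaky test harness=true:
P(test failure | flaky test harness) = 0.5×0.96 + 0.7×0.04 = 0.480000 + 0.028000 = 0.508000
Of this, 0.028000 comes from 0.7×0.04 (the genuine code bug=true cases).
P(genuine code bug | test failure, flaky test harness) = 0.028000 / 0.508000 ≈ 0.0551
Conditioning on flaky test harness lowers the posterior on genuine code bug: the classic explaining-away effect in a common-effect structure.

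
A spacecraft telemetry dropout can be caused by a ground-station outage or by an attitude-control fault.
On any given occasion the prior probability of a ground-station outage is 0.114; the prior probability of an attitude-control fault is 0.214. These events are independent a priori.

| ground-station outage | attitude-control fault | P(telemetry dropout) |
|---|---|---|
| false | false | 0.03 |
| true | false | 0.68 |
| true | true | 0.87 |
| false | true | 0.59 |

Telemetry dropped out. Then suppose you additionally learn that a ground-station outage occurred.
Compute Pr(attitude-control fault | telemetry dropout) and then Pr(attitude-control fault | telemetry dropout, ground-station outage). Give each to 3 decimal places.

Enumerate the 4 (ground-station outage, attitude-control fault) configurations and weight by the priors:
  P(telemetry dropout) = 0.03×0.886×0.786 + 0.59×0.886×0.214 + 0.68×0.114×0.786 + 0.87×0.114×0.214
        = 0.020892 + 0.111866 + 0.060931 + 0.021225 = 0.214914
Configurations with attitude-control fault contribute 0.133091, so
  P(attitude-control fault | telemetry dropout) = 0.133091 / 0.214914 ≈ 0.619

With the extra evidence:
P(telemetry dropout | ground-station outage) = 0.68×0.786 + 0.87×0.214 = 0.534480 + 0.186180 = 0.720660
Restricting to configurations with attitude-control fault present: 0.87×0.214 = 0.186180.
P(attitude-control fault | telemetry dropout, ground-station outage) = 0.186180 / 0.720660 ≈ 0.258

Pr(attitude-control fault | telemetry dropout) ≈ 0.619; Pr(attitude-control fault | telemetry dropout, ground-station outage) ≈ 0.258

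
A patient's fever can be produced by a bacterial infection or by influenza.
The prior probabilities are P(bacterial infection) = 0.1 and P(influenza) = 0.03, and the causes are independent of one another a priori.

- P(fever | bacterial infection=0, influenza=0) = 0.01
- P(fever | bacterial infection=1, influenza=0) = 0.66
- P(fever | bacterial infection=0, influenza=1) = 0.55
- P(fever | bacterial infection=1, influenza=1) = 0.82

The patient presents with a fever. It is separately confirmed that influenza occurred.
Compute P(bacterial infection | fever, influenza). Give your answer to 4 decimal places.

P(fever | influenza) = 0.55*0.9 + 0.82*0.1 = 0.495000 + 0.082000 = 0.577000
The bacterial infection-present share is 0.82*0.1 = 0.082000.
P(bacterial infection | fever, influenza) = 0.082000 / 0.577000 ≈ 0.1421

P(bacterial infection | fever, influenza) ≈ 0.1421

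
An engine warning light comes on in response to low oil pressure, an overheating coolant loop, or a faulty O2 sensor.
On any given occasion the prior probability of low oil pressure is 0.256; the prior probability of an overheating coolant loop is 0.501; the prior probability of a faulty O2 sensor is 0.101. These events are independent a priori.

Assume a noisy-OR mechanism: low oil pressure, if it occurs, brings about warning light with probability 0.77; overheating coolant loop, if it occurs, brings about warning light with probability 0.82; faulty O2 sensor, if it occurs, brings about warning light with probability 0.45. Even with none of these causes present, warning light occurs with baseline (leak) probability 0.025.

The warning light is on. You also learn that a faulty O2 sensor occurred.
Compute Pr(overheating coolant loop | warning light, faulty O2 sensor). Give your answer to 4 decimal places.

Pr(overheating coolant loop | warning light, faulty O2 sensor) ≈ 0.6193

Under noisy-OR, P(warning light | causes) = 1 − (1−0.025)·∏(1−qᵢ) over the active causes.
Numerator (weight on configurations with overheating coolant loop): 0.336765 + 0.125409 = 0.462174
Denominator P(warning light | faulty O2 sensor): 0.46375*0.744*0.499 + 0.903475*0.744*0.501 + 0.876663*0.256*0.499 + 0.977799*0.256*0.501 = 0.746332
P(overheating coolant loop | warning light, faulty O2 sensor) = 0.462174/0.746332 ≈ 0.6193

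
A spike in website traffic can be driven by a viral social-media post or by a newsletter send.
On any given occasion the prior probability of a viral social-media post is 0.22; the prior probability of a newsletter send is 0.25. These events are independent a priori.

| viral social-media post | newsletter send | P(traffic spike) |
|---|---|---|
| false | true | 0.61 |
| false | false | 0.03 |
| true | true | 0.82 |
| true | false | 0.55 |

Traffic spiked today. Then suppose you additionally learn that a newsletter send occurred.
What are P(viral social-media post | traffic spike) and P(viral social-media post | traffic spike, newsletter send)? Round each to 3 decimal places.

For the numerator, keep only viral social-media post=true terms: 0.090750 + 0.045100 = 0.135850
Denominator P(traffic spike): 0.03·0.78·0.75 + 0.61·0.78·0.25 + 0.55·0.22·0.75 + 0.82·0.22·0.25 = 0.272350
Posterior = 0.135850 / 0.272350 ≈ 0.499

Now condition on the additional information:
Weight on viral social-media post=true, given the evidence: 0.82×0.22 = 0.180400
Denominator P(traffic spike | newsletter send): 0.61×0.78 + 0.82×0.22 = 0.656200
P(viral social-media post | traffic spike, newsletter send) = 0.180400/0.656200 ≈ 0.275

P(viral social-media post | traffic spike) ≈ 0.499; P(viral social-media post | traffic spike, newsletter send) ≈ 0.275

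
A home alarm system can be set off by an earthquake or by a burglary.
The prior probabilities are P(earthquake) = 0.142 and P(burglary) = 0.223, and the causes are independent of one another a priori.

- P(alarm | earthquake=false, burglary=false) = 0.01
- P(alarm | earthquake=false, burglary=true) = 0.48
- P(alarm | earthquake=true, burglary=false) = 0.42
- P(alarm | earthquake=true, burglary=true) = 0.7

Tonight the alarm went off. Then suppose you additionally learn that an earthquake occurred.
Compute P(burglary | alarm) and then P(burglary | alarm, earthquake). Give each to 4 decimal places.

P(burglary | alarm) ≈ 0.6826; P(burglary | alarm, earthquake) ≈ 0.3236

P(alarm) = 0.01×0.858×0.777 + 0.48×0.858×0.223 + 0.42×0.142×0.777 + 0.7×0.142×0.223 = 0.006667 + 0.091840 + 0.046340 + 0.022166 = 0.167013
The burglary-present share is 0.091840 + 0.022166 = 0.114006.
P(burglary | alarm) = 0.114006 / 0.167013 ≈ 0.6826

Now also conditioning on earthquake=true:
For the numerator, keep only burglary=true terms: 0.7·0.223 = 0.156100
Normalizer over all consistent configurations: 0.42·0.777 + 0.7·0.223 = 0.482440
P(burglary | alarm, earthquake) = 0.156100/0.482440 ≈ 0.3236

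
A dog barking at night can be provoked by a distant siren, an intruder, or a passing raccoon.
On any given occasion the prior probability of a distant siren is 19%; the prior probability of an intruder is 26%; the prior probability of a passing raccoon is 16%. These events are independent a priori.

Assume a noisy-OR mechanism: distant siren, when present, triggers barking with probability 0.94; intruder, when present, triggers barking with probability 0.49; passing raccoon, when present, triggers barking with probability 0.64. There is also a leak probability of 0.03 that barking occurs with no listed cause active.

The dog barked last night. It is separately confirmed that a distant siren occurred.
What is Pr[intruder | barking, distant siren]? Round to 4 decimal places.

Pr[intruder | barking, distant siren] ≈ 0.2652

Under noisy-OR, P(barking | causes) = 1 − (1−0.03)·∏(1−qᵢ) over the active causes.
P(barking | distant siren) = 0.9418*0.74*0.84 + 0.979048*0.74*0.16 + 0.970318*0.26*0.84 + 0.989314*0.26*0.16 = 0.585423 + 0.115919 + 0.211917 + 0.041155 = 0.954414
Of this, 0.253072 comes from 0.211917 + 0.041155 (the intruder=true cases).
Hence the posterior is 0.253072/0.954414 ≈ 0.2652.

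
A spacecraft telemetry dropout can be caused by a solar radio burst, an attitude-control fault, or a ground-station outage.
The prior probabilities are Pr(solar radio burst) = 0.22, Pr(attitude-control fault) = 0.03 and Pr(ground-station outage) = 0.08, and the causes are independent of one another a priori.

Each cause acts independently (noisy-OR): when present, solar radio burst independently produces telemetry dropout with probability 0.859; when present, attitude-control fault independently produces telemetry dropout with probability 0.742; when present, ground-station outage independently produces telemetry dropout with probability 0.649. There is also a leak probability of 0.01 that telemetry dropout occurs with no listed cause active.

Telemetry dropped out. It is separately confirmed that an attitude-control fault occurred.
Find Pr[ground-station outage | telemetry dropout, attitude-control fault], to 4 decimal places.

Under noisy-OR, P(telemetry dropout | causes) = 1 − (1−0.01)·∏(1−qᵢ) over the active causes.
Weight on ground-station outage=true, given the evidence: 0.056806 + 0.017378 = 0.074184
The normalizing constant is 0.74458·0.78·0.92 + 0.910348·0.78·0.08 + 0.963986·0.22·0.92 + 0.987359·0.22·0.08 = 0.803606
P(ground-station outage | telemetry dropout, attitude-control fault) = 0.074184/0.803606 ≈ 0.0923

Pr[ground-station outage | telemetry dropout, attitude-control fault] ≈ 0.0923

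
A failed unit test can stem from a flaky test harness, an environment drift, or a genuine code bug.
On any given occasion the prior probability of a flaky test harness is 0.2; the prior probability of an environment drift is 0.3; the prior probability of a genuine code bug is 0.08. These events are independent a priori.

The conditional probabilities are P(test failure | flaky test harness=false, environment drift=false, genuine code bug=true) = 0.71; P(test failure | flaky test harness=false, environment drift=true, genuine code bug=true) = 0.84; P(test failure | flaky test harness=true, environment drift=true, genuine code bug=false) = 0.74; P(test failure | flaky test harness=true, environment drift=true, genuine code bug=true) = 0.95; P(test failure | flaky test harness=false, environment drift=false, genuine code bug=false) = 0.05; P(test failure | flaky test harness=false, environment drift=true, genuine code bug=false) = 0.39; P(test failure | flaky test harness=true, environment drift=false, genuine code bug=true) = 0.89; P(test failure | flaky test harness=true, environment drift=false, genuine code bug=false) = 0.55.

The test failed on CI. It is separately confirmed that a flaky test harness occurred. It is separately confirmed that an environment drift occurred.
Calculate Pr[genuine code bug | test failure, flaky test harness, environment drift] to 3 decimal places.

Numerator (weight on configurations with genuine code bug): 0.95·0.08 = 0.076000
Normalizer over all consistent configurations: 0.74·0.92 + 0.95·0.08 = 0.756800
P(genuine code bug | test failure, flaky test harness, environment drift) = 0.076000/0.756800 ≈ 0.100

Pr[genuine code bug | test failure, flaky test harness, environment drift] ≈ 0.100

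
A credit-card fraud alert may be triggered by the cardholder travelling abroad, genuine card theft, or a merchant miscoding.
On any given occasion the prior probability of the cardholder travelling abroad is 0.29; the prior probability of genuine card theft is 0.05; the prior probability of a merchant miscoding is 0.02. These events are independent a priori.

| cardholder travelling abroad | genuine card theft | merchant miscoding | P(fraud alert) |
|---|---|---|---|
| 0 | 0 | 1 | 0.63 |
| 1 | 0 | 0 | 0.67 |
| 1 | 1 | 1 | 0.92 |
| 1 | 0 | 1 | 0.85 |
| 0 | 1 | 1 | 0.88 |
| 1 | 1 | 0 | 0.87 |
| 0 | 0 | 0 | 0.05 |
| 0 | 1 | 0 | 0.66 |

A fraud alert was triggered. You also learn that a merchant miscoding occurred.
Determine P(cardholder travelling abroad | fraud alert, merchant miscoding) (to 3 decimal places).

P(cardholder travelling abroad | fraud alert, merchant miscoding) ≈ 0.352

P(fraud alert | merchant miscoding) = 0.63×0.71×0.95 + 0.88×0.71×0.05 + 0.85×0.29×0.95 + 0.92×0.29×0.05 = 0.424935 + 0.031240 + 0.234175 + 0.013340 = 0.703690
Of this, 0.247515 comes from 0.234175 + 0.013340 (the cardholder travelling abroad=true cases).
P(cardholder travelling abroad | fraud alert, merchant miscoding) = 0.247515 / 0.703690 ≈ 0.352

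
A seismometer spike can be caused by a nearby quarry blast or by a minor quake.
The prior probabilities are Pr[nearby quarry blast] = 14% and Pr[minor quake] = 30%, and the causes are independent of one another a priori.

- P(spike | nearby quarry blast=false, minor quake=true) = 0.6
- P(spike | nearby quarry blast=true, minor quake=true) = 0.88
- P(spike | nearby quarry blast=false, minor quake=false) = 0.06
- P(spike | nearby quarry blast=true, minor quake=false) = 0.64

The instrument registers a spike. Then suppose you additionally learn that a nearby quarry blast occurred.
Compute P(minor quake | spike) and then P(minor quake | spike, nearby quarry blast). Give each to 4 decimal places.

P(minor quake | spike) ≈ 0.6599; P(minor quake | spike, nearby quarry blast) ≈ 0.3708

Enumerate the 4 (nearby quarry blast, minor quake) configurations and weight by the priors:
  P(spike) = 0.06×0.86×0.7 + 0.6×0.86×0.3 + 0.64×0.14×0.7 + 0.88×0.14×0.3
        = 0.036120 + 0.154800 + 0.062720 + 0.036960 = 0.290600
The terms with minor quake present sum to 0.191760, so
  P(minor quake | spike) = 0.191760 / 0.290600 ≈ 0.6599

Now also conditioning on nearby quarry blast=true:
For the numerator, keep only minor quake=true terms: 0.88·0.3 = 0.264000
Denominator P(spike | nearby quarry blast): 0.64·0.7 + 0.88·0.3 = 0.712000
P(minor quake | spike, nearby quarry blast) = 0.264000/0.712000 ≈ 0.3708
This is intercausal reasoning (explaining away): once nearby quarry blast accounts for the spike, minor quake becomes less likely.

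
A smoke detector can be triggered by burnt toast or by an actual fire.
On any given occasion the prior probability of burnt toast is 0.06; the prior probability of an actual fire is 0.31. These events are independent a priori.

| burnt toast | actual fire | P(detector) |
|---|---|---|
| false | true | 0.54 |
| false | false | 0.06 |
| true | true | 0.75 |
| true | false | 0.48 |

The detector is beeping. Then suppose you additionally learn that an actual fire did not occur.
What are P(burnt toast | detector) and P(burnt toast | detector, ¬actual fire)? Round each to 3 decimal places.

P(burnt toast | detector) ≈ 0.147; P(burnt toast | detector, ¬actual fire) ≈ 0.338

Numerator (weight on configurations with burnt toast): 0.019872 + 0.013950 = 0.033822
Normalizer over all consistent configurations: 0.06*0.94*0.69 + 0.54*0.94*0.31 + 0.48*0.06*0.69 + 0.75*0.06*0.31 = 0.230094
P(burnt toast | detector) = 0.033822/0.230094 ≈ 0.147

Now also conditioning on actual fire≠true:
By total probability over both values of burnt toast:
  P(detector | ¬actual fire) = 0.06*0.94 + 0.48*0.06
        = 0.056400 + 0.028800 = 0.085200
The terms with burnt toast present sum to 0.028800, so
  P(burnt toast | detector, ¬actual fire) = 0.028800 / 0.085200 ≈ 0.338
With actual fire excluded, burnt toast must carry more of the explanatory weight for the detector.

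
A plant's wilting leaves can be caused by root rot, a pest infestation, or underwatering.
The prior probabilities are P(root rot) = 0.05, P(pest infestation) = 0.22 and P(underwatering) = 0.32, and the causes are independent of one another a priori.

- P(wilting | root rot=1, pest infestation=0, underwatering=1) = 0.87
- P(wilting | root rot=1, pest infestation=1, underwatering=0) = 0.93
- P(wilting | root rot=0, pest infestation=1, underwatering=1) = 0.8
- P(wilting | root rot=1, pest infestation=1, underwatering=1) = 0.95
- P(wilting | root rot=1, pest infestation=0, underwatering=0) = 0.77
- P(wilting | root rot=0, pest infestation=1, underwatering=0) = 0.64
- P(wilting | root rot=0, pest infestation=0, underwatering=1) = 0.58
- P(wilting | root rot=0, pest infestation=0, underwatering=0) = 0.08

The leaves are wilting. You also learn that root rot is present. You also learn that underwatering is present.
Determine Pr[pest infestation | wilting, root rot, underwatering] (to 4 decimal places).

Pr[pest infestation | wilting, root rot, underwatering] ≈ 0.2355

Sum P(wilting|·) weighted by the priors over both values of pest infestation:
  P(wilting | root rot, underwatering) = 0.87*0.78 + 0.95*0.22
        = 0.678600 + 0.209000 = 0.887600
Keeping only the pest infestation-present terms gives 0.209000, so
  P(pest infestation | wilting, root rot, underwatering) = 0.209000 / 0.887600 ≈ 0.2355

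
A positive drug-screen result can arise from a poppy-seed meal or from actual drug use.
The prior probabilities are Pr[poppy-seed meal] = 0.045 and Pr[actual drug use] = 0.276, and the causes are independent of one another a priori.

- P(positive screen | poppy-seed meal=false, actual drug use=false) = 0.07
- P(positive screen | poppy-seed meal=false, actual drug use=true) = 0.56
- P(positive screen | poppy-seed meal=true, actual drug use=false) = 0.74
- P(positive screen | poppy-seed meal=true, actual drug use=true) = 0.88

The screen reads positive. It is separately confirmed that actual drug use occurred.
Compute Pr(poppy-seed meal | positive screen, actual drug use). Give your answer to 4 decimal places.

Sum P(positive screen|·) weighted by the priors over both values of poppy-seed meal:
  P(positive screen | actual drug use) = 0.56·0.955 + 0.88·0.045
        = 0.534800 + 0.039600 = 0.574400
Keeping only the poppy-seed meal-present terms gives 0.039600, so
  P(poppy-seed meal | positive screen, actual drug use) = 0.039600 / 0.574400 ≈ 0.0689

Pr(poppy-seed meal | positive screen, actual drug use) ≈ 0.0689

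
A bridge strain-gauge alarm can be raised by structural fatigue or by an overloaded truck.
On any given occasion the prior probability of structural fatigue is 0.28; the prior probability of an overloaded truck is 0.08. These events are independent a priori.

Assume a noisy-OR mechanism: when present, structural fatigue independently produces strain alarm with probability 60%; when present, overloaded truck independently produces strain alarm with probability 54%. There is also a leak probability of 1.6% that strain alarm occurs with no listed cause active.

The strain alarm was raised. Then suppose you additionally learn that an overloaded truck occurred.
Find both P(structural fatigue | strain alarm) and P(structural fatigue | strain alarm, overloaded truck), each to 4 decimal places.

P(structural fatigue | strain alarm) ≈ 0.8056; P(structural fatigue | strain alarm, overloaded truck) ≈ 0.3678

Under noisy-OR, P(strain alarm | causes) = 1 − (1−0.016)·∏(1−qᵢ) over the active causes.
Enumerate the 4 (structural fatigue, overloaded truck) configurations and weight by the priors:
  P(strain alarm) = 0.016×0.72×0.92 + 0.54736×0.72×0.08 + 0.6064×0.28×0.92 + 0.818944×0.28×0.08
        = 0.010598 + 0.031528 + 0.156209 + 0.018344 = 0.216679
Configurations with structural fatigue contribute 0.174553, so
  P(structural fatigue | strain alarm) = 0.174553 / 0.216679 ≈ 0.8056

Now condition on the additional information:
For the numerator, keep only structural fatigue=true terms: 0.818944·0.28 = 0.229304
Normalizer over all consistent configurations: 0.54736·0.72 + 0.818944·0.28 = 0.623403
P(structural fatigue | strain alarm, overloaded truck) = 0.229304/0.623403 ≈ 0.3678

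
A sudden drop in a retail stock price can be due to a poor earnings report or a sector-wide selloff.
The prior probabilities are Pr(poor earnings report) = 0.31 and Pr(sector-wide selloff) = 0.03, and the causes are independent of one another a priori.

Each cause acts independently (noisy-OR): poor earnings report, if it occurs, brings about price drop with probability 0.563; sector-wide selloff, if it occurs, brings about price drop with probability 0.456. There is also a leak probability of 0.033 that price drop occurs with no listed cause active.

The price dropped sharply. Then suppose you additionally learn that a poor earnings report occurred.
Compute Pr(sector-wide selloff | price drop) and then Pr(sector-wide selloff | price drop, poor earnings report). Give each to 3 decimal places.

Pr(sector-wide selloff | price drop) ≈ 0.080; Pr(sector-wide selloff | price drop, poor earnings report) ≈ 0.040

Under noisy-OR, P(price drop | causes) = 1 − (1−0.033)·∏(1−qᵢ) over the active causes.
Enumerate the 4 (poor earnings report, sector-wide selloff) configurations and weight by the priors:
  P(price drop) = 0.033×0.69×0.97 + 0.473952×0.69×0.03 + 0.577421×0.31×0.97 + 0.770117×0.31×0.03
        = 0.022087 + 0.009811 + 0.173630 + 0.007162 = 0.212690
Keeping only the sector-wide selloff-present terms gives 0.016973, so
  P(sector-wide selloff | price drop) = 0.016973 / 0.212690 ≈ 0.080

Now condition on the additional information:
For the numerator, keep only sector-wide selloff=true terms: 0.770117×0.03 = 0.023104
The normalizing constant is 0.577421×0.97 + 0.770117×0.03 = 0.583202
P(sector-wide selloff | price drop, poor earnings report) = 0.023104/0.583202 ≈ 0.040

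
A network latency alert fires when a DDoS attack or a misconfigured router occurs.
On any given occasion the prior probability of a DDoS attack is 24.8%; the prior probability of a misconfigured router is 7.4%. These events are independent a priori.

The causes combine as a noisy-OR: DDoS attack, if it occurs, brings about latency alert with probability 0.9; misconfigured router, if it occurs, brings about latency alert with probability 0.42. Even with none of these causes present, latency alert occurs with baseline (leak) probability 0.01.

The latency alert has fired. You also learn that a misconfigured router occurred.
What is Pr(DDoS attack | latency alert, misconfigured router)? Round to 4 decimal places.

Under noisy-OR, P(latency alert | causes) = 1 − (1−0.01)·∏(1−qᵢ) over the active causes.
Sum P(latency alert|·) weighted by the priors over both values of DDoS attack:
  P(latency alert | misconfigured router) = 0.4258·0.752 + 0.94258·0.248
        = 0.320202 + 0.233760 = 0.553962
Keeping only the DDoS attack-present terms gives 0.233760, so
  P(DDoS attack | latency alert, misconfigured router) = 0.233760 / 0.553962 ≈ 0.4220

Pr(DDoS attack | latency alert, misconfigured router) ≈ 0.4220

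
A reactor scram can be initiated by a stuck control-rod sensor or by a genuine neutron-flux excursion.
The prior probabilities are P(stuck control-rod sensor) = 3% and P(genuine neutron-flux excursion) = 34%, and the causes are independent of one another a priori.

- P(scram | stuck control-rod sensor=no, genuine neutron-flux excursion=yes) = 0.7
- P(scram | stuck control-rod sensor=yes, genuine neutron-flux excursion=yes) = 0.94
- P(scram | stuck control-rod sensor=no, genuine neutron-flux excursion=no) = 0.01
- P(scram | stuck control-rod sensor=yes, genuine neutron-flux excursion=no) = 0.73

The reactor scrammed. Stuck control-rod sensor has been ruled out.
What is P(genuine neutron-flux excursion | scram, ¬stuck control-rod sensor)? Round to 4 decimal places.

P(genuine neutron-flux excursion | scram, ¬stuck control-rod sensor) ≈ 0.9730

Numerator (weight on configurations with genuine neutron-flux excursion): 0.7·0.34 = 0.238000
The normalizing constant is 0.01·0.66 + 0.7·0.34 = 0.244600
Posterior = 0.238000 / 0.244600 ≈ 0.9730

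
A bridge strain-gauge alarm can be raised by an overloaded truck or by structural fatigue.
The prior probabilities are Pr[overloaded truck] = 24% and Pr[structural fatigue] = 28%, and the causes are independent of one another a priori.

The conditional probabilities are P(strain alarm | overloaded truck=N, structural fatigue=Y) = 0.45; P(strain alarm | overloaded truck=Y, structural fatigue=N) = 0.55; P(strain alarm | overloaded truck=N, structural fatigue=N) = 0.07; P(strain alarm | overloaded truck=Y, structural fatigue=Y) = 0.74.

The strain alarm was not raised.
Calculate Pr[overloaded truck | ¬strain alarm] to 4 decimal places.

Numerator (weight on configurations with overloaded truck): 0.077760 + 0.017472 = 0.095232
The normalizing constant is 0.93*0.76*0.72 + 0.55*0.76*0.28 + 0.45*0.24*0.72 + 0.26*0.24*0.28 = 0.721168
P(overloaded truck | ¬strain alarm) = 0.095232/0.721168 ≈ 0.1321

Pr[overloaded truck | ¬strain alarm] ≈ 0.1321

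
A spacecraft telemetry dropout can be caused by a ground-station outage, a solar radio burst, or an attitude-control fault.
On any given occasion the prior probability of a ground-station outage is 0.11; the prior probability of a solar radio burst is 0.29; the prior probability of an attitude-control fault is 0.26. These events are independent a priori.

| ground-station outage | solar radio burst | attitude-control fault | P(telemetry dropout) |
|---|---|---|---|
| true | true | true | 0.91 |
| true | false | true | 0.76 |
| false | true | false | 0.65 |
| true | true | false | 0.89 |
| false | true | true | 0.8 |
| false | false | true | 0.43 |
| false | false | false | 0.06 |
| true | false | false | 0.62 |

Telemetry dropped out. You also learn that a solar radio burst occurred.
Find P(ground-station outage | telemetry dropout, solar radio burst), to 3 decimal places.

P(ground-station outage | telemetry dropout, solar radio burst) ≈ 0.138

P(telemetry dropout | solar radio burst) = 0.65*0.89*0.74 + 0.8*0.89*0.26 + 0.89*0.11*0.74 + 0.91*0.11*0.26 = 0.428090 + 0.185120 + 0.072446 + 0.026026 = 0.711682
Restricting to configurations with ground-station outage present: 0.072446 + 0.026026 = 0.098472.
Hence the posterior is 0.098472/0.711682 ≈ 0.138.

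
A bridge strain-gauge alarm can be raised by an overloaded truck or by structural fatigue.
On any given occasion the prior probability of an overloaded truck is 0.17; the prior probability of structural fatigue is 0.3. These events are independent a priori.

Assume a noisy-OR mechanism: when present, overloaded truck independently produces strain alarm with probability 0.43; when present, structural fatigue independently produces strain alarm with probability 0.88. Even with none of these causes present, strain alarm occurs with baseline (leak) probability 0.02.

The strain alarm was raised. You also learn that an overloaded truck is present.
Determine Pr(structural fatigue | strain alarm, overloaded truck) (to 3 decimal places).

Pr(structural fatigue | strain alarm, overloaded truck) ≈ 0.475

Under noisy-OR, P(strain alarm | causes) = 1 − (1−0.02)·∏(1−qᵢ) over the active causes.
Sum P(strain alarm|·) weighted by the priors over both values of structural fatigue:
  P(strain alarm | overloaded truck) = 0.4414*0.7 + 0.932968*0.3
        = 0.308980 + 0.279890 = 0.588870
The terms with structural fatigue present sum to 0.279890, so
  P(structural fatigue | strain alarm, overloaded truck) = 0.279890 / 0.588870 ≈ 0.475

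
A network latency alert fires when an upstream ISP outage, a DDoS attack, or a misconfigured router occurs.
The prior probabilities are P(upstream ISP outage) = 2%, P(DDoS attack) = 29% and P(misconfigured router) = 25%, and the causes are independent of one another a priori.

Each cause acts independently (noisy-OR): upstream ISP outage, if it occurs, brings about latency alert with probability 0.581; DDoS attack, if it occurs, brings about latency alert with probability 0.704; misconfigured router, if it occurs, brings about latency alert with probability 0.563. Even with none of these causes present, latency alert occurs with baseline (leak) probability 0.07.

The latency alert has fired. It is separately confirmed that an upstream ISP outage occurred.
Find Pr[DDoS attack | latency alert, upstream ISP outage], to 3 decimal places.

Pr[DDoS attack | latency alert, upstream ISP outage] ≈ 0.356

Under noisy-OR, P(latency alert | causes) = 1 − (1−0.07)·∏(1−qᵢ) over the active causes.
Sum P(latency alert|·) weighted by the priors over the 4 (DDoS attack, misconfigured router) configurations:
  P(latency alert | upstream ISP outage) = 0.61033×0.71×0.75 + 0.829714×0.71×0.25 + 0.884658×0.29×0.75 + 0.949595×0.29×0.25
        = 0.325001 + 0.147274 + 0.192413 + 0.068846 = 0.733534
Keeping only the DDoS attack-present terms gives 0.261259, so
  P(DDoS attack | latency alert, upstream ISP outage) = 0.261259 / 0.733534 ≈ 0.356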